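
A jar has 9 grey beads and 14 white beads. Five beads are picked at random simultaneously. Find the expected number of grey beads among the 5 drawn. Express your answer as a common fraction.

By linearity of expectation, E[X] = Σ P(draw i is grey); by symmetry each draw (even without replacement) has P(grey) = 9/23.
E[X] = 5 · 9/23 = 45/23 ≈ 1.9565.

45/23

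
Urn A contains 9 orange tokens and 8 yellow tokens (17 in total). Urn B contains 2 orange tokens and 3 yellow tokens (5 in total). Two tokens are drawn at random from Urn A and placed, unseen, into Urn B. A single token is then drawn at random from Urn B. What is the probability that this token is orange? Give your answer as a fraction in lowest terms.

52/119

Condition on how many of the transferred tokens are orange (from Urn A: 9 orange of 17; then Urn B has 7 total).
  0 orange: C(9,0)C(8,2)/C(17,2) = 7/34; then P = 2/7
  1 orange: C(9,1)C(8,1)/C(17,2) = 9/17; then P = 3/7
  2 orange: C(9,2)C(8,0)/C(17,2) = 9/34; then P = 4/7
P(orange from Urn B) = 52/119 ≈ 0.4370.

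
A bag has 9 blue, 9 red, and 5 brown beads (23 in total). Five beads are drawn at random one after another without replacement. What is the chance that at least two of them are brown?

9781/33649

Sum the hypergeometric tail for j = 2,…,5 brown beads.
Favorable = C(5,2)·C(18,3) + C(5,3)·C(18,2) + C(5,4)·C(18,1) + C(5,5)·C(18,0) = 9781; total = C(23,5) = 33649.
P = 9781/33649 = 9781/33649 ≈ 0.2907.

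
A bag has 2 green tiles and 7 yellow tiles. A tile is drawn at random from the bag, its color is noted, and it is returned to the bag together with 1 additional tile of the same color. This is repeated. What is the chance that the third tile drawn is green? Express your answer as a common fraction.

2/9

Sum over the four possibilities for the first two draws (green/not-green each), tracking how the green count and total change by +1 per draw.
P(third is green) = 2/9 ≈ 0.2222. (In a Pólya urn every draw has the same marginal probability 2/9.)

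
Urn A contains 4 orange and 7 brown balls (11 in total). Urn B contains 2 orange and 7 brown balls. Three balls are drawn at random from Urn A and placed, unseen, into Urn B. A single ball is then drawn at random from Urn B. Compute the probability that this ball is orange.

17/66

Condition on how many of the transferred balls are orange (from Urn A: 4 orange of 11; then Urn B has 12 total).
  0 orange: C(4,0)C(7,3)/C(11,3) = 7/33; then P = 2/12
  1 orange: C(4,1)C(7,2)/C(11,3) = 28/55; then P = 3/12
  2 orange: C(4,2)C(7,1)/C(11,3) = 14/55; then P = 4/12
  3 orange: C(4,3)C(7,0)/C(11,3) = 4/165; then P = 5/12
P(orange from Urn B) = 17/66 ≈ 0.2576.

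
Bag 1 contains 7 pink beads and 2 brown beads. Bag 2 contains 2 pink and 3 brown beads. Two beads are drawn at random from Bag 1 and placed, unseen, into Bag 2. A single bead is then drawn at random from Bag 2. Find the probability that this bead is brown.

31/63

Condition on how many of the transferred beads are brown (from Bag 1: 2 brown of 9; then Bag 2 has 7 total).
  0 brown: C(2,0)C(7,2)/C(9,2) = 7/12; then P = 3/7
  1 brown: C(2,1)C(7,1)/C(9,2) = 7/18; then P = 4/7
  2 brown: C(2,2)C(7,0)/C(9,2) = 1/36; then P = 5/7
P(brown from Bag 2) = 31/63 ≈ 0.4921.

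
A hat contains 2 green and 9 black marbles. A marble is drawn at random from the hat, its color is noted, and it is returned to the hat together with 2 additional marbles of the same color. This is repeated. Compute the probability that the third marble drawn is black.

Sum over the four possibilities for the first two draws (black/not-black each), tracking how the black count and total change by +2 per draw.
P(third is black) = 9/11 ≈ 0.8182. (In a Pólya urn every draw has the same marginal probability 9/11.)

9/11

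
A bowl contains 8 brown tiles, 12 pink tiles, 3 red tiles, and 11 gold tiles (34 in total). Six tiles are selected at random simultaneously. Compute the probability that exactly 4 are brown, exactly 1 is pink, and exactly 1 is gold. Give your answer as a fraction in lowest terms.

Unordered draws without replacement: count favorable combinations over C(34,6).
Favorable = C(8,4) · C(12,1) · C(3,0) · C(11,1) = 9240; total = C(34,6) = 1344904.
P = 9240/1344904 = 105/15283 ≈ 0.0069.

105/15283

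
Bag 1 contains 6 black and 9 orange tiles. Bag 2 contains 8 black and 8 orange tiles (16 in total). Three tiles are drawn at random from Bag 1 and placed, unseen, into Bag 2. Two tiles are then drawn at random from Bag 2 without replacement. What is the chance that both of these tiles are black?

1331/5985

Condition on how many of the transferred tiles are black (from Bag 1: 6 black of 15; then Bag 2 has 19 total).
  0 black: C(6,0)C(9,3)/C(15,3) = 12/65; then P = C(8,2)/C(19,2) = 28/171
  1 black: C(6,1)C(9,2)/C(15,3) = 216/455; then P = C(9,2)/C(19,2) = 4/19
  2 black: C(6,2)C(9,1)/C(15,3) = 27/91; then P = C(10,2)/C(19,2) = 5/19
  3 black: C(6,3)C(9,0)/C(15,3) = 4/91; then P = C(11,2)/C(19,2) = 55/171
P(both black) = 1331/5985 ≈ 0.2224.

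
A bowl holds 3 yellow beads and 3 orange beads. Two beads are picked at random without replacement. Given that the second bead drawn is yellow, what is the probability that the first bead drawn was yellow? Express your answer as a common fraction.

2/5

P(first=yellow and the second bead drawn is yellow) = (3/6)·(2/5) = 1/5.
P(the second bead drawn is yellow) = Σ over first color = 1/5 + 3/10 = 1/2.
By Bayes, P(first=yellow | the second bead drawn is yellow) = 1/5 / 1/2 = 2/5 ≈ 0.4000.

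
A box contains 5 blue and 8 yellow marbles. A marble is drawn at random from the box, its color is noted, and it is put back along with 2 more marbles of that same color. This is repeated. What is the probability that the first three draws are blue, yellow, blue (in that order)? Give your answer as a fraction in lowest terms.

Track the composition after each reinforcement of +2.
P = (5/13) · (8/15) · (7/17) = 56/663 ≈ 0.0845.

56/663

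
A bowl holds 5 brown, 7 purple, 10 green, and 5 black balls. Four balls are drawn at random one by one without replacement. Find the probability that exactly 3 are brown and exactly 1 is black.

Unordered draws without replacement: count favorable combinations over C(27,4).
Favorable = C(5,3) · C(7,0) · C(10,0) · C(5,1) = 50; total = C(27,4) = 17550.
P = 50/17550 = 1/351 ≈ 0.0028.

1/351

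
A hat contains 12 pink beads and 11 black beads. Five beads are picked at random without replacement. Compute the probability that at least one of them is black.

2987/3059

Use the complement: P(at least one black) = 1 − P(no black).
P(none) = C(12,5)/C(23,5) = 792/33649.
So P = 1 − 792/33649 = 2987/3059 ≈ 0.9765.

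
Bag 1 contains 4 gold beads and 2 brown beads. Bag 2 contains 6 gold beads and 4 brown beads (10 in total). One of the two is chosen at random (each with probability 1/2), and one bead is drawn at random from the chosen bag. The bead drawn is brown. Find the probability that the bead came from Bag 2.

P(brown | Bag 1) = 1/3; P(brown | Bag 2) = 2/5.
P(brown) = 1/2·1/3 + 1/2·2/5 = 11/30.
By Bayes' rule, P(Bag 2 | brown) = 1/5 / 11/30 = 6/11 ≈ 0.5455.

6/11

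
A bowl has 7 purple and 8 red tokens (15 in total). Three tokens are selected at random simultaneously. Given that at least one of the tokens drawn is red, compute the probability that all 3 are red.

2/15

P(all 3 red) = C(8,3)/C(15,3) = 8/65; P(at least one red) = 1 − C(7,3)/C(15,3) = 12/13.
Since 'all 3 red' ⊆ 'at least one red', P(all 3 | at least one) = 8/65 / 12/13 = 2/15 ≈ 0.1333.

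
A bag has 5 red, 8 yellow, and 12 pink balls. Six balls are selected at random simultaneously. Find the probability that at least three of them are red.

1237/17710

Sum the hypergeometric tail for j = 3,…,5 red balls.
Favorable = C(5,3)·C(20,3) + C(5,4)·C(20,2) + C(5,5)·C(20,1) = 12370; total = C(25,6) = 177100.
P = 12370/177100 = 1237/17710 ≈ 0.0698.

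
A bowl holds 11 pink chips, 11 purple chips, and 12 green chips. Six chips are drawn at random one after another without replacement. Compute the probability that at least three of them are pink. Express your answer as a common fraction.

35163/122264

Sum the hypergeometric tail for j = 3,…,6 pink chips.
Favorable = C(11,3)·C(23,3) + C(11,4)·C(23,2) + C(11,5)·C(23,1) + C(11,6)·C(23,0) = 386793; total = C(34,6) = 1344904.
P = 386793/1344904 = 35163/122264 ≈ 0.2876.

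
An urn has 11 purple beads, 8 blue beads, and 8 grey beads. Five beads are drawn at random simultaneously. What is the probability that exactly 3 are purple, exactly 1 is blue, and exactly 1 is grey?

Unordered draws without replacement: count favorable combinations over C(27,5).
Favorable = C(11,3) · C(8,1) · C(8,1) = 10560; total = C(27,5) = 80730.
P = 10560/80730 = 352/2691 ≈ 0.1308.

352/2691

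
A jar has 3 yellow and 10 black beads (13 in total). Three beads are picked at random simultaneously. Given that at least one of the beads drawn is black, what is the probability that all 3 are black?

8/19

P(all 3 black) = C(10,3)/C(13,3) = 60/143; P(at least one black) = 1 − C(3,3)/C(13,3) = 285/286.
Since 'all 3 black' ⊆ 'at least one black', P(all 3 | at least one) = 60/143 / 285/286 = 8/19 ≈ 0.4211.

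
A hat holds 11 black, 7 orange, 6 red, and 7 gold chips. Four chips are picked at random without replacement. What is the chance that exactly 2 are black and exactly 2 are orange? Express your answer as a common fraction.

33/899

Unordered draws without replacement: count favorable combinations over C(31,4).
Favorable = C(11,2) · C(7,2) · C(6,0) · C(7,0) = 1155; total = C(31,4) = 31465.
P = 1155/31465 = 33/899 ≈ 0.0367.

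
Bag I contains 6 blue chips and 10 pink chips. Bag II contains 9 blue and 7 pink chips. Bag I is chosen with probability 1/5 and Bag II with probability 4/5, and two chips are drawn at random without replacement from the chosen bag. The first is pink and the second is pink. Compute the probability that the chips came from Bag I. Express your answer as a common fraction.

15/43

P(E | Bag I) = 3/8; P(E | Bag II) = 7/40.
P(E) = 1/5·3/8 + 4/5·7/40 = 43/200.
By Bayes' rule, P(Bag I | E) = 3/40 / 43/200 = 15/43 ≈ 0.3488.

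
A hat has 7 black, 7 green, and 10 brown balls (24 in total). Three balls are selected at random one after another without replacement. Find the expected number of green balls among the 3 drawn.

7/8

By linearity of expectation, E[X] = Σ P(draw i is green); by symmetry each draw (even without replacement) has P(green) = 7/24.
E[X] = 3 · 7/24 = 7/8 ≈ 0.8750.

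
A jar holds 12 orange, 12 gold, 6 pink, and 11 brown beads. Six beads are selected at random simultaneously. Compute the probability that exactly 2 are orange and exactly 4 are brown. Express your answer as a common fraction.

Unordered draws without replacement: count favorable combinations over C(41,6).
Favorable = C(12,2) · C(12,0) · C(6,0) · C(11,4) = 21780; total = C(41,6) = 4496388.
P = 21780/4496388 = 1815/374699 ≈ 0.0048.

1815/374699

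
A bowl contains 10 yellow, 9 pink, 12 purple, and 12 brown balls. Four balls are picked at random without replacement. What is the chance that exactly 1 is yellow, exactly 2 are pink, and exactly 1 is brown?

Unordered draws without replacement: count favorable combinations over C(43,4).
Favorable = C(10,1) · C(9,2) · C(12,0) · C(12,1) = 4320; total = C(43,4) = 123410.
P = 4320/123410 = 432/12341 ≈ 0.0350.

432/12341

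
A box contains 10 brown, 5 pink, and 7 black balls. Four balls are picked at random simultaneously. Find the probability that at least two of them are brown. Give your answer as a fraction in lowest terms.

12/19

Sum the hypergeometric tail for j = 2,…,4 brown balls.
Favorable = C(10,2)·C(12,2) + C(10,3)·C(12,1) + C(10,4)·C(12,0) = 4620; total = C(22,4) = 7315.
P = 4620/7315 = 12/19 ≈ 0.6316.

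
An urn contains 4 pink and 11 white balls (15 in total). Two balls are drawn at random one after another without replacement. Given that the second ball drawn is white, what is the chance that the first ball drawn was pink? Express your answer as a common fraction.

2/7

P(first=pink and the second ball drawn is white) = (4/15)·(11/14) = 22/105.
P(the second ball drawn is white) = Σ over first color = 22/105 + 11/21 = 11/15.
By Bayes, P(first=pink | the second ball drawn is white) = 22/105 / 11/15 = 2/7 ≈ 0.2857.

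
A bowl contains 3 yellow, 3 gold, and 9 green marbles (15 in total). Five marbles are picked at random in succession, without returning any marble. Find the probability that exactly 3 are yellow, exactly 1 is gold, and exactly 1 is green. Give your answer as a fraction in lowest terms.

Unordered draws without replacement: count favorable combinations over C(15,5).
Favorable = C(3,3) · C(3,1) · C(9,1) = 27; total = C(15,5) = 3003.
P = 27/3003 = 9/1001 ≈ 0.0090.

9/1001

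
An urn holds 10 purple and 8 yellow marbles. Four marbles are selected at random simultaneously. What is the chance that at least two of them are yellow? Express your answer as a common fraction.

Sum the hypergeometric tail for j = 2,…,4 yellow marbles.
Favorable = C(8,2)·C(10,2) + C(8,3)·C(10,1) + C(8,4)·C(10,0) = 1890; total = C(18,4) = 3060.
P = 1890/3060 = 21/34 ≈ 0.6176.

21/34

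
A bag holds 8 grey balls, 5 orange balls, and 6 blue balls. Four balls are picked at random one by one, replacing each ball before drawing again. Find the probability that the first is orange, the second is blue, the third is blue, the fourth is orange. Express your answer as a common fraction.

900/130321

Multiply the conditional probability of each draw in order, with replacement (the composition resets each draw).
P = (5/19) · (6/19) · (6/19) · (5/19) = 900/130321 ≈ 0.0069.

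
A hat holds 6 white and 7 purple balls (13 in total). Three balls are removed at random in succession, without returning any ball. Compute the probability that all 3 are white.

10/143

Unordered draws without replacement: count favorable combinations over C(13,3).
Favorable = C(6,3) · C(7,0) = 20; total = C(13,3) = 286.
P = 20/286 = 10/143 ≈ 0.0699.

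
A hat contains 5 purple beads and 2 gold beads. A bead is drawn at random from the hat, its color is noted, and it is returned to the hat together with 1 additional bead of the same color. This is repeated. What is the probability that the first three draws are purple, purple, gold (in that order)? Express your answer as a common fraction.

Track the composition after each reinforcement of +1.
P = (5/7) · (6/8) · (2/9) = 5/42 ≈ 0.1190.

5/42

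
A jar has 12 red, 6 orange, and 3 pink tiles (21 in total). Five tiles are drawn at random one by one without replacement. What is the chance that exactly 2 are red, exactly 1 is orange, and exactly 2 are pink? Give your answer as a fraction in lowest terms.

132/2261

Unordered draws without replacement: count favorable combinations over C(21,5).
Favorable = C(12,2) · C(6,1) · C(3,2) = 1188; total = C(21,5) = 20349.
P = 1188/20349 = 132/2261 ≈ 0.0584.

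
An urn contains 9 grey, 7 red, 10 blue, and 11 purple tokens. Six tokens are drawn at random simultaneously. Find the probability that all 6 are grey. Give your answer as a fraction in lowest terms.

1/27676

Unordered draws without replacement: count favorable combinations over C(37,6).
Favorable = C(9,6) · C(7,0) · C(10,0) · C(11,0) = 84; total = C(37,6) = 2324784.
P = 84/2324784 = 1/27676 ≈ 0.0000.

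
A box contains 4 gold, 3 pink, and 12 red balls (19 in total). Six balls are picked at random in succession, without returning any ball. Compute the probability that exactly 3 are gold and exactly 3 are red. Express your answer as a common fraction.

Unordered draws without replacement: count favorable combinations over C(19,6).
Favorable = C(4,3) · C(3,0) · C(12,3) = 880; total = C(19,6) = 27132.
P = 880/27132 = 220/6783 ≈ 0.0324.

220/6783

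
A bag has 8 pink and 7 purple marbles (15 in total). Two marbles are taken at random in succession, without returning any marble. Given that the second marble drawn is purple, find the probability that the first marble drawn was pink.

4/7

P(first=pink and the second marble drawn is purple) = (8/15)·(7/14) = 4/15.
P(the second marble drawn is purple) = Σ over first color = 4/15 + 1/5 = 7/15.
By Bayes, P(first=pink | the second marble drawn is purple) = 4/15 / 7/15 = 4/7 ≈ 0.5714.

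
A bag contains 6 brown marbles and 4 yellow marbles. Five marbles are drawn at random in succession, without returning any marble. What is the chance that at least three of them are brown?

Sum the hypergeometric tail for j = 3,…,5 brown marbles.
Favorable = C(6,3)·C(4,2) + C(6,4)·C(4,1) + C(6,5)·C(4,0) = 186; total = C(10,5) = 252.
P = 186/252 = 31/42 ≈ 0.7381.

31/42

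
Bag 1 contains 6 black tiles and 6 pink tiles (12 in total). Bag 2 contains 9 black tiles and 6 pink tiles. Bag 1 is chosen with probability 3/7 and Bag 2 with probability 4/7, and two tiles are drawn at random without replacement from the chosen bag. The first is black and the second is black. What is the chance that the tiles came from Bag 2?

352/527

P(E | Bag 1) = 5/22; P(E | Bag 2) = 12/35.
P(E) = 3/7·5/22 + 4/7·12/35 = 1581/5390.
By Bayes' rule, P(Bag 2 | E) = 48/245 / 1581/5390 = 352/527 ≈ 0.6679.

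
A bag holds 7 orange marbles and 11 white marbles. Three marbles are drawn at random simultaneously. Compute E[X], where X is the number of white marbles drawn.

By linearity of expectation, E[X] = Σ P(draw i is white); by symmetry each draw (even without replacement) has P(white) = 11/18.
E[X] = 3 · 11/18 = 11/6 ≈ 1.8333.

11/6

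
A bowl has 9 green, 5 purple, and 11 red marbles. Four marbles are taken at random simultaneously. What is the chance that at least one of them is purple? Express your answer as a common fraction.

1561/2530

Use the complement: P(at least one purple) = 1 − P(no purple).
P(none) = C(20,4)/C(25,4) = 4845/12650.
So P = 1 − 4845/12650 = 1561/2530 ≈ 0.6170.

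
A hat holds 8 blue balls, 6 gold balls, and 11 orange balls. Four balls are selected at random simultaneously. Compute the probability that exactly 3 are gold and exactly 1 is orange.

Unordered draws without replacement: count favorable combinations over C(25,4).
Favorable = C(8,0) · C(6,3) · C(11,1) = 220; total = C(25,4) = 12650.
P = 220/12650 = 2/115 ≈ 0.0174.

2/115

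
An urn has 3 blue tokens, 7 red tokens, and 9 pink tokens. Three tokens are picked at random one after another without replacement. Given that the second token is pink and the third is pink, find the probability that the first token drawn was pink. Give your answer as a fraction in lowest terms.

7/17

P(first=pink and the second token is pink and the third is pink) = (9/19)·(8/18)·(7/17) = 28/323.
P(E) = Σ over first color = 12/323 + 28/323 + 28/323 = 4/19.
By Bayes, P(first=pink | E) = 28/323 / 4/19 = 7/17 ≈ 0.4118.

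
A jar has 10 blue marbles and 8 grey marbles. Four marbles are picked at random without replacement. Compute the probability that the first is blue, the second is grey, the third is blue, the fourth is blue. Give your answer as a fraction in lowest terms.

4/51

Multiply the conditional probability of each draw in order, without replacement, so each draw removes one from its color and from the total.
P = (10/18) · (8/17) · (9/16) · (8/15) = 4/51 ≈ 0.0784.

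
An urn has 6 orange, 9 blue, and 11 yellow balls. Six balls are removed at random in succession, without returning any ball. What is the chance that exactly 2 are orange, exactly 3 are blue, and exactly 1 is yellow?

18/299

Unordered draws without replacement: count favorable combinations over C(26,6).
Favorable = C(6,2) · C(9,3) · C(11,1) = 13860; total = C(26,6) = 230230.
P = 13860/230230 = 18/299 ≈ 0.0602.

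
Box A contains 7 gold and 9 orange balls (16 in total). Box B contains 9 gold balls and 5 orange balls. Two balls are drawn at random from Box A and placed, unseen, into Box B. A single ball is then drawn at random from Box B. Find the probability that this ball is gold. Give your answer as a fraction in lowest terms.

Condition on how many of the transferred balls are gold (from Box A: 7 gold of 16; then Box B has 16 total).
  0 gold: C(7,0)C(9,2)/C(16,2) = 3/10; then P = 9/16
  1 gold: C(7,1)C(9,1)/C(16,2) = 21/40; then P = 10/16
  2 gold: C(7,2)C(9,0)/C(16,2) = 7/40; then P = 11/16
P(gold from Box B) = 79/128 ≈ 0.6172.

79/128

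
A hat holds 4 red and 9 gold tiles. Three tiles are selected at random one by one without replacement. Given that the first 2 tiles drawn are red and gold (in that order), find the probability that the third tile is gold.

8/11

After removing 1 red, 1 gold, the hat has 8 gold out of 11 remaining.
P(third is gold | given) = 8/11 ≈ 0.7273.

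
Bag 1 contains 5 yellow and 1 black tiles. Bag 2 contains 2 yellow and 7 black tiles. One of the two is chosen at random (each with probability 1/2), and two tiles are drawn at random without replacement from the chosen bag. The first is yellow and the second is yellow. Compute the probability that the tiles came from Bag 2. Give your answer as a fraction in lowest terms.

P(E | Bag 1) = 2/3; P(E | Bag 2) = 1/36.
P(E) = 1/2·2/3 + 1/2·1/36 = 25/72.
By Bayes' rule, P(Bag 2 | E) = 1/72 / 25/72 = 1/25 ≈ 0.0400.

1/25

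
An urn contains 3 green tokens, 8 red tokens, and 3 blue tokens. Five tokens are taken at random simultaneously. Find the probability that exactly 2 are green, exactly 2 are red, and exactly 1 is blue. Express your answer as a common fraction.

Unordered draws without replacement: count favorable combinations over C(14,5).
Favorable = C(3,2) · C(8,2) · C(3,1) = 252; total = C(14,5) = 2002.
P = 252/2002 = 18/143 ≈ 0.1259.

18/143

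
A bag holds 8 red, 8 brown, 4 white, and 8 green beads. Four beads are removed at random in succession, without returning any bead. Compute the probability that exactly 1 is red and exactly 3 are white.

Unordered draws without replacement: count favorable combinations over C(28,4).
Favorable = C(8,1) · C(8,0) · C(4,3) · C(8,0) = 32; total = C(28,4) = 20475.
P = 32/20475 = 32/20475 ≈ 0.0016.

32/20475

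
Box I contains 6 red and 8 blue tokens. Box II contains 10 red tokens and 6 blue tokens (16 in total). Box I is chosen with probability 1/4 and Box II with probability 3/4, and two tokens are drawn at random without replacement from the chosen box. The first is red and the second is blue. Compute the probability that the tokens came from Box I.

P(E | Box I) = 24/91; P(E | Box II) = 1/4.
P(E) = 1/4·24/91 + 3/4·1/4 = 369/1456.
By Bayes' rule, P(Box I | E) = 6/91 / 369/1456 = 32/123 ≈ 0.2602.

32/123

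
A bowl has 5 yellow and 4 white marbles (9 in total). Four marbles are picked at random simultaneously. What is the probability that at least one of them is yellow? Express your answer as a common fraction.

Use the complement: P(at least one yellow) = 1 − P(no yellow).
P(none) = C(4,4)/C(9,4) = 1/126.
So P = 1 − 1/126 = 125/126 ≈ 0.9921.

125/126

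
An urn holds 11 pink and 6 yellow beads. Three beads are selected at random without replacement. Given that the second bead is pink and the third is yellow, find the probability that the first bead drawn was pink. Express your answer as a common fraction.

2/3

P(first=pink and the second bead is pink and the third is yellow) = (11/17)·(10/16)·(6/15) = 11/68.
P(E) = Σ over first color = 11/68 + 11/136 = 33/136.
By Bayes, P(first=pink | E) = 11/68 / 33/136 = 2/3 ≈ 0.6667.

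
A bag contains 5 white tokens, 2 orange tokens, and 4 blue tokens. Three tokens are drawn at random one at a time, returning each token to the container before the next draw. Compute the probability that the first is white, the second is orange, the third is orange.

Multiply the conditional probability of each draw in order, with replacement (the composition resets each draw).
P = (5/11) · (2/11) · (2/11) = 20/1331 ≈ 0.0150.

20/1331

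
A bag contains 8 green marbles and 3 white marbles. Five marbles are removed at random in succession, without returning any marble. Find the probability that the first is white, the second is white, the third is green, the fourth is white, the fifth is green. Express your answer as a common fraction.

1/165

Multiply the conditional probability of each draw in order, without replacement, so each draw removes one from its color and from the total.
P = (3/11) · (2/10) · (8/9) · (1/8) · (7/7) = 1/165 ≈ 0.0061.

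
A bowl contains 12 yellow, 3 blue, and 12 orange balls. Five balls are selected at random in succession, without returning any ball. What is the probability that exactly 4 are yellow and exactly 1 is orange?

22/299

Unordered draws without replacement: count favorable combinations over C(27,5).
Favorable = C(12,4) · C(3,0) · C(12,1) = 5940; total = C(27,5) = 80730.
P = 5940/80730 = 22/299 ≈ 0.0736.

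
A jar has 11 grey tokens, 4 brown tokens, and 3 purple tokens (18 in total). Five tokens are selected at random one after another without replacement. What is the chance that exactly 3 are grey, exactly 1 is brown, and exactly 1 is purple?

Unordered draws without replacement: count favorable combinations over C(18,5).
Favorable = C(11,3) · C(4,1) · C(3,1) = 1980; total = C(18,5) = 8568.
P = 1980/8568 = 55/238 ≈ 0.2311.

55/238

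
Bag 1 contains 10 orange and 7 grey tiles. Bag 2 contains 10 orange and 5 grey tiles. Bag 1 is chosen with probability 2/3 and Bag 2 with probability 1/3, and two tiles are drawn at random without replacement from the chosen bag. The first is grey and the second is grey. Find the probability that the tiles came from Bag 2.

136/577

P(E | Bag 1) = 21/136; P(E | Bag 2) = 2/21.
P(E) = 2/3·21/136 + 1/3·2/21 = 577/4284.
By Bayes' rule, P(Bag 2 | E) = 2/63 / 577/4284 = 136/577 ≈ 0.2357.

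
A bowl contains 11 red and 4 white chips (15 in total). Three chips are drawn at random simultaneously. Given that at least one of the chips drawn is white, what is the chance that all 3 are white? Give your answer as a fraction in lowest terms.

2/145

P(all 3 white) = C(4,3)/C(15,3) = 4/455; P(at least one white) = 1 − C(11,3)/C(15,3) = 58/91.
Since 'all 3 white' ⊆ 'at least one white', P(all 3 | at least one) = 4/455 / 58/91 = 2/145 ≈ 0.0138.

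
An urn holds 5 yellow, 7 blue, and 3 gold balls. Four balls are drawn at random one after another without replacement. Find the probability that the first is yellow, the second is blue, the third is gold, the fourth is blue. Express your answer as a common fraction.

1/52

Multiply the conditional probability of each draw in order, without replacement, so each draw removes one from its color and from the total.
P = (5/15) · (7/14) · (3/13) · (6/12) = 1/52 ≈ 0.0192.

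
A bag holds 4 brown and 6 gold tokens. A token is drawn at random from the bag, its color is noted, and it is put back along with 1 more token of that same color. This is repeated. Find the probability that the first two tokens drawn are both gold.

21/55

After a gold draw the bag holds 7 gold out of 11.
P = (6/10)·(7/11) = 21/55 ≈ 0.3818.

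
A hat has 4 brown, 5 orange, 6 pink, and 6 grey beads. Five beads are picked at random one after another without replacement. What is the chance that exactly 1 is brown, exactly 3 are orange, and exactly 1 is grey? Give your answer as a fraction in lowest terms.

80/6783

Unordered draws without replacement: count favorable combinations over C(21,5).
Favorable = C(4,1) · C(5,3) · C(6,0) · C(6,1) = 240; total = C(21,5) = 20349.
P = 240/20349 = 80/6783 ≈ 0.0118.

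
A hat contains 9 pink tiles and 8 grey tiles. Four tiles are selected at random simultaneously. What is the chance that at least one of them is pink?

33/34

Use the complement: P(at least one pink) = 1 − P(no pink).
P(none) = C(8,4)/C(17,4) = 70/2380.
So P = 1 − 70/2380 = 33/34 ≈ 0.9706.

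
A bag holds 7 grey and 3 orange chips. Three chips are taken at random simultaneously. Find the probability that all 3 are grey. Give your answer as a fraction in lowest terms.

Unordered draws without replacement: count favorable combinations over C(10,3).
Favorable = C(7,3) · C(3,0) = 35; total = C(10,3) = 120.
P = 35/120 = 7/24 ≈ 0.2917.

7/24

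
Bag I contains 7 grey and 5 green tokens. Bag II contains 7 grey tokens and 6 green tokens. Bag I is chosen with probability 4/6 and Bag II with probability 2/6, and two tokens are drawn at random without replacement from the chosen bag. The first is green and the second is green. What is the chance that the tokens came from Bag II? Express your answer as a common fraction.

P(E | Bag I) = 5/33; P(E | Bag II) = 5/26.
P(E) = 2/3·5/33 + 1/3·5/26 = 425/2574.
By Bayes' rule, P(Bag II | E) = 5/78 / 425/2574 = 33/85 ≈ 0.3882.

33/85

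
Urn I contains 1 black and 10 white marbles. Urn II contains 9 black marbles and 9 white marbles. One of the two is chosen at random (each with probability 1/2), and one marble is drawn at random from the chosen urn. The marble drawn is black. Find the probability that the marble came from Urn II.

P(black | Urn I) = 1/11; P(black | Urn II) = 1/2.
P(black) = 1/2·1/11 + 1/2·1/2 = 13/44.
By Bayes' rule, P(Urn II | black) = 1/4 / 13/44 = 11/13 ≈ 0.8462.

11/13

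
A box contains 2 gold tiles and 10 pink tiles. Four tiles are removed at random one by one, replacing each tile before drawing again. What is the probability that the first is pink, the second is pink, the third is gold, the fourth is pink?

Multiply the conditional probability of each draw in order, with replacement (the composition resets each draw).
P = (10/12) · (10/12) · (2/12) · (10/12) = 125/1296 ≈ 0.0965.

125/1296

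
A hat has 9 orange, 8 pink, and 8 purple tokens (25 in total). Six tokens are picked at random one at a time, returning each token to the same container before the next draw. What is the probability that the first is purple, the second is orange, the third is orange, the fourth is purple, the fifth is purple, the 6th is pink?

Multiply the conditional probability of each draw in order, with replacement (the composition resets each draw).
P = (8/25) · (9/25) · (9/25) · (8/25) · (8/25) · (8/25) = 331776/244140625 ≈ 0.0014.

331776/244140625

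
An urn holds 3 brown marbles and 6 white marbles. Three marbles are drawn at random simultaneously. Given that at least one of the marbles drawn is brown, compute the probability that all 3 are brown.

P(all 3 brown) = C(3,3)/C(9,3) = 1/84; P(at least one brown) = 1 − C(6,3)/C(9,3) = 16/21.
Since 'all 3 brown' ⊆ 'at least one brown', P(all 3 | at least one) = 1/84 / 16/21 = 1/64 ≈ 0.0156.

1/64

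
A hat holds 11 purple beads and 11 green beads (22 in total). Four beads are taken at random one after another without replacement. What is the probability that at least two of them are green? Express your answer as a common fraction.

Sum the hypergeometric tail for j = 2,…,4 green beads.
Favorable = C(11,2)·C(11,2) + C(11,3)·C(11,1) + C(11,4)·C(11,0) = 5170; total = C(22,4) = 7315.
P = 5170/7315 = 94/133 ≈ 0.7068.

94/133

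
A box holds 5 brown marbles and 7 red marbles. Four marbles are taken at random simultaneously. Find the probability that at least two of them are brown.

Sum the hypergeometric tail for j = 2,…,4 brown marbles.
Favorable = C(5,2)·C(7,2) + C(5,3)·C(7,1) + C(5,4)·C(7,0) = 285; total = C(12,4) = 495.
P = 285/495 = 19/33 ≈ 0.5758.

19/33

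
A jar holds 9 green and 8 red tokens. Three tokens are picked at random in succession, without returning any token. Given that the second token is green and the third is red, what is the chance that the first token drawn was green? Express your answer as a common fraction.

P(first=green and the second token is green and the third is red) = (9/17)·(8/16)·(8/15) = 12/85.
P(E) = Σ over first color = 12/85 + 21/170 = 9/34.
By Bayes, P(first=green | E) = 12/85 / 9/34 = 8/15 ≈ 0.5333.

8/15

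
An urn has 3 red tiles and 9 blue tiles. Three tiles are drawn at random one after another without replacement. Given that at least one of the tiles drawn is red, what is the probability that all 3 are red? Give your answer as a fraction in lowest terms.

1/136

P(all 3 red) = C(3,3)/C(12,3) = 1/220; P(at least one red) = 1 − C(9,3)/C(12,3) = 34/55.
Since 'all 3 red' ⊆ 'at least one red', P(all 3 | at least one) = 1/220 / 34/55 = 1/136 ≈ 0.0074.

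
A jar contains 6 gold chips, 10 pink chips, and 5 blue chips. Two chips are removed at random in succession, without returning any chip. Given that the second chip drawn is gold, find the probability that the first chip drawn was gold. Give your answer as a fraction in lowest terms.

1/4

P(first=gold and the second chip drawn is gold) = (6/21)·(5/20) = 1/14.
P(the second chip drawn is gold) = Σ over first color = 1/14 + 1/7 + 1/14 = 2/7.
By Bayes, P(first=gold | the second chip drawn is gold) = 1/14 / 2/7 = 1/4 ≈ 0.2500.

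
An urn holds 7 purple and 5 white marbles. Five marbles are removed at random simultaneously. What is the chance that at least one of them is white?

257/264

Use the complement: P(at least one white) = 1 − P(no white).
P(none) = C(7,5)/C(12,5) = 21/792.
So P = 1 − 21/792 = 257/264 ≈ 0.9735.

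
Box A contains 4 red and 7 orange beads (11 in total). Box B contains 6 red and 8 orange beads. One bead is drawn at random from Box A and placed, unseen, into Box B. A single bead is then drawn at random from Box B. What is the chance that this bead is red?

Condition on how many of the transferred beads are red (from Box A: 4 red of 11; then Box B has 15 total).
  0 red: C(4,0)C(7,1)/C(11,1) = 7/11; then P = 6/15
  1 red: C(4,1)C(7,0)/C(11,1) = 4/11; then P = 7/15
P(red from Box B) = 14/33 ≈ 0.4242.

14/33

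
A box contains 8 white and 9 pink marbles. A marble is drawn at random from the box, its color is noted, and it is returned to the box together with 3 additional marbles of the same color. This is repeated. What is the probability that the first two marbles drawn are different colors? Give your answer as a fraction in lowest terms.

Either pink then white, or white then pink; after the first draw the total is 20.
P = (9/17)·(8/20) + (8/17)·(9/20) = 36/85 ≈ 0.4235.

36/85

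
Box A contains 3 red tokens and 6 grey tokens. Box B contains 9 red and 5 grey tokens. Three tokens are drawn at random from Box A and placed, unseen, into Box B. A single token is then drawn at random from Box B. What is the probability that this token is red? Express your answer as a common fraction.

Condition on how many of the transferred tokens are red (from Box A: 3 red of 9; then Box B has 17 total).
  0 red: C(3,0)C(6,3)/C(9,3) = 5/21; then P = 9/17
  1 red: C(3,1)C(6,2)/C(9,3) = 15/28; then P = 10/17
  2 red: C(3,2)C(6,1)/C(9,3) = 3/14; then P = 11/17
  3 red: C(3,3)C(6,0)/C(9,3) = 1/84; then P = 12/17
P(red from Box B) = 10/17 ≈ 0.5882.

10/17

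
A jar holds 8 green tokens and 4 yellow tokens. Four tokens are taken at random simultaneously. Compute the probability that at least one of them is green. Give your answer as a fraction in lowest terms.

Use the complement: P(at least one green) = 1 − P(no green).
P(none) = C(4,4)/C(12,4) = 1/495.
So P = 1 − 1/495 = 494/495 ≈ 0.9980.

494/495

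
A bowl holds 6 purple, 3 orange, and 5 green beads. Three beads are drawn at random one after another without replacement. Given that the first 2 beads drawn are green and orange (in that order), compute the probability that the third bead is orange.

After removing 1 orange, 1 green, the bowl has 2 orange out of 12 remaining.
P(third is orange | given) = 2/12 = 1/6 ≈ 0.1667.

1/6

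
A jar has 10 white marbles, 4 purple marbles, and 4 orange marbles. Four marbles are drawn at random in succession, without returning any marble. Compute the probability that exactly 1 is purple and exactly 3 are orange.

Unordered draws without replacement: count favorable combinations over C(18,4).
Favorable = C(10,0) · C(4,1) · C(4,3) = 16; total = C(18,4) = 3060.
P = 16/3060 = 4/765 ≈ 0.0052.

4/765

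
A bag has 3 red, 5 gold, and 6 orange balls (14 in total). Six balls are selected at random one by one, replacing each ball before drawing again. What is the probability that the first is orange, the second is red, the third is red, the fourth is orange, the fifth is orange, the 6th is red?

729/941192

Multiply the conditional probability of each draw in order, with replacement (the composition resets each draw).
P = (6/14) · (3/14) · (3/14) · (6/14) · (6/14) · (3/14) = 729/941192 ≈ 0.0008.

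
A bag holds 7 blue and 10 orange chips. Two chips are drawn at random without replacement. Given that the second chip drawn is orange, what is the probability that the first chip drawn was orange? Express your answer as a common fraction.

P(first=orange and the second chip drawn is orange) = (10/17)·(9/16) = 45/136.
P(the second chip drawn is orange) = Σ over first color = 35/136 + 45/136 = 10/17.
By Bayes, P(first=orange | the second chip drawn is orange) = 45/136 / 10/17 = 9/16 ≈ 0.5625.

9/16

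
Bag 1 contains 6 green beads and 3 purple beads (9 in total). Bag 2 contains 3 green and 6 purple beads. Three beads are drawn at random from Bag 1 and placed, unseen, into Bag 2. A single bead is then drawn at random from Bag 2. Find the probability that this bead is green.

5/12

Condition on how many of the transferred beads are green (from Bag 1: 6 green of 9; then Bag 2 has 12 total).
  0 green: C(6,0)C(3,3)/C(9,3) = 1/84; then P = 3/12
  1 green: C(6,1)C(3,2)/C(9,3) = 3/14; then P = 4/12
  2 green: C(6,2)C(3,1)/C(9,3) = 15/28; then P = 5/12
  3 green: C(6,3)C(3,0)/C(9,3) = 5/21; then P = 6/12
P(green from Bag 2) = 5/12 ≈ 0.4167.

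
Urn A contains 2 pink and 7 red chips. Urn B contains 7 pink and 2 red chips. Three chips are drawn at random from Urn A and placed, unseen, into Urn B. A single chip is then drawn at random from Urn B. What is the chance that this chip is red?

13/36

Condition on how many of the transferred chips are red (from Urn A: 7 red of 9; then Urn B has 12 total).
  1 red: C(7,1)C(2,2)/C(9,3) = 1/12; then P = 3/12
  2 red: C(7,2)C(2,1)/C(9,3) = 1/2; then P = 4/12
  3 red: C(7,3)C(2,0)/C(9,3) = 5/12; then P = 5/12
P(red from Urn B) = 13/36 ≈ 0.3611.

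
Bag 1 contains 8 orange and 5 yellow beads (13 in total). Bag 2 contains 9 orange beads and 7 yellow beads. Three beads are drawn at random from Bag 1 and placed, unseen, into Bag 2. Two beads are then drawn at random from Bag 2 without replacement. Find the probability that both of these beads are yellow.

383/2223

Condition on how many of the transferred beads are yellow (from Bag 1: 5 yellow of 13; then Bag 2 has 19 total).
  0 yellow: C(5,0)C(8,3)/C(13,3) = 28/143; then P = C(7,2)/C(19,2) = 7/57
  1 yellow: C(5,1)C(8,2)/C(13,3) = 70/143; then P = C(8,2)/C(19,2) = 28/171
  2 yellow: C(5,2)C(8,1)/C(13,3) = 40/143; then P = C(9,2)/C(19,2) = 4/19
  3 yellow: C(5,3)C(8,0)/C(13,3) = 5/143; then P = C(10,2)/C(19,2) = 5/19
P(both yellow) = 383/2223 ≈ 0.1723.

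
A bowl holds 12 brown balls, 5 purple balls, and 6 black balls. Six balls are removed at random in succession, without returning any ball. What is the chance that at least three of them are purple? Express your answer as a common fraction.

Sum the hypergeometric tail for j = 3,…,5 purple balls.
Favorable = C(5,3)·C(18,3) + C(5,4)·C(18,2) + C(5,5)·C(18,1) = 8943; total = C(23,6) = 100947.
P = 8943/100947 = 271/3059 ≈ 0.0886.

271/3059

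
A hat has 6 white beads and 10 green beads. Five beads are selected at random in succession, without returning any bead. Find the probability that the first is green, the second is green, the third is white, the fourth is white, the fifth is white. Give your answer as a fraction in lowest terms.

15/728

Multiply the conditional probability of each draw in order, without replacement, so each draw removes one from its color and from the total.
P = (10/16) · (9/15) · (6/14) · (5/13) · (4/12) = 15/728 ≈ 0.0206.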